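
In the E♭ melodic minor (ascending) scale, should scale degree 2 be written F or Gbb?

F

Each scale degree takes a distinct letter name. Degree 2 of a scale on E must use the letter F.
F and Gbb are enharmonically the same pitch, but only F uses the letter F, so it is the correct spelling here.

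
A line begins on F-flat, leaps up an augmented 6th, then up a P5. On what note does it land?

A

An augmented sixth up from Fb is D (letter D, 10 semitones up).
A perfect fifth up from D is A (letter A, 7 semitones up).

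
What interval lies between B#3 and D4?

diminished third

The letter names run B→D, a span of 2 letter steps, so the interval is some kind of third.
B# to D is 2 semitones. A major third is 4, so 2 makes it diminished.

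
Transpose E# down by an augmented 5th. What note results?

E down a perfect fifth is A, so the target letter is A.
From E#, an augmented fifth is 8 semitones down: A.

A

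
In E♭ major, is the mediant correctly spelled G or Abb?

Each scale degree takes a distinct letter name. Degree 3 of a scale on E must use the letter G.
G and Abb are enharmonically the same pitch, but only G uses the letter G, so it is the correct spelling here.

G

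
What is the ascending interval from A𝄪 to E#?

diminished fifth

The letter names run A→E, a span of 4 letter steps, so the interval is some kind of fifth.
A## to E# is 6 semitones. A perfect fifth is 7, so 6 makes it diminished.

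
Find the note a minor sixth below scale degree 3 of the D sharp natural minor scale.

A#

Scale degree 3 of D# natural minor is F#.
A minor sixth (8 semitones) below F# lands on the letter A, giving A#.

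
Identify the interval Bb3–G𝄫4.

The letter names run B→G, a span of 5 letter steps, so the interval is some kind of sixth.
Bb to Gbb is 7 semitones. A major sixth is 9, so 7 makes it diminished.

diminished sixth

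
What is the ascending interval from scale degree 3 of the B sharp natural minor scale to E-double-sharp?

augmented second

Scale degree 3 of B# natural minor is D#.
D# up to E##: letters D→E make it a second; 3 semitones makes it augmented.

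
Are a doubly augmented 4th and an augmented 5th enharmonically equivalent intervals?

No

A doubly augmented fourth spans 7 semitones; an augmented fifth spans 8.
The spans differ, so they are not enharmonic equivalents.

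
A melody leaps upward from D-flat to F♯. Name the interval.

augmented third

The letter names run D→F, a span of 2 letter steps, so the interval is some kind of third.
Db to F# is 5 semitones. A major third is 4, so 5 makes it augmented.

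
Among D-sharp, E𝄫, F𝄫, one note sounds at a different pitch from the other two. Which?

Ebb

In 12-tone equal temperament, enharmonic equivalents share a pitch class. D# is pitch class 3; Ebb is pitch class 2; Fbb is pitch class 3.
D# and Fbb share pitch class 3, while Ebb is pitch class 2.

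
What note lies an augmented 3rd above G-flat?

B

A third above G lands on the letter B.
An augmented third spans 5 semitones, so Gb moves to pitch class 11. On the letter B that is B.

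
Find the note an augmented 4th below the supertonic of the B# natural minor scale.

The supertonic of B# natural minor is C##.
An augmented fourth (6 semitones) below C## lands on the letter G, giving G#.

G#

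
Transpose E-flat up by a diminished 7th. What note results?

Dbb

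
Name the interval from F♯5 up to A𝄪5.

The letter names run F→A, a span of 2 letter steps, so the interval is some kind of third.
F# to A## is 5 semitones. A major third is 4, so 5 makes it augmented.

augmented third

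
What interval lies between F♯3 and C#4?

perfect fifth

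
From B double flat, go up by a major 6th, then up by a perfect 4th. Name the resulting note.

A major sixth up from Bbb is Gb (letter G, 9 semitones up).
A perfect fourth up from Gb is Cb (letter C, 5 semitones up).

Cb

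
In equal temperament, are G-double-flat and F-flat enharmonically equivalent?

No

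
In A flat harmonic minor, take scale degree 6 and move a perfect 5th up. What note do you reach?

Cb

Scale degree 6 of Ab harmonic minor is Fb.
A perfect fifth (7 semitones) above Fb lands on the letter C, giving Cb.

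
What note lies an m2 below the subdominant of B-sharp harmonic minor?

The subdominant of B# harmonic minor is E#.
A minor second (1 semitone) below E# lands on the letter D, giving D##.

D##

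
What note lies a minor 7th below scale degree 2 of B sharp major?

Scale degree 2 of B# major is C##.
A minor seventh (10 semitones) below C## lands on the letter D, giving D##.

D##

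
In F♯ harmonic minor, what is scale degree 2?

G#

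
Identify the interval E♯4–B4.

Counting letters E–F–G–A–B gives a fifth.
E#→B = 6 semitones, 1 narrower than the perfect fifth (7), so diminished.

diminished fifth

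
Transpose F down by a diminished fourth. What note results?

C#

F down a perfect fourth is C, so the target letter is C.
From F, a diminished fourth is 4 semitones down: C#.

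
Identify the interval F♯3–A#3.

Counting letters F–G–A gives a third.
F#→A# = 4 semitones, exactly the major third.

major third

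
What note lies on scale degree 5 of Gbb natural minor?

Dbb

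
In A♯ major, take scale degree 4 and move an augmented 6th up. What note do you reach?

B##

Scale degree 4 of A# major is D#.
An augmented sixth (10 semitones) above D# lands on the letter B, giving B##.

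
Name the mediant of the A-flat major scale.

The Ab major scale runs Ab Bb C Db Eb F G.
Degree 3 is C.

C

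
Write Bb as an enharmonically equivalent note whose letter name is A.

Plain A sits 1 semitone below Bb, so on the letter A the same pitch needs a sharp: A#.

A#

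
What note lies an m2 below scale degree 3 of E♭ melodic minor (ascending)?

Scale degree 3 of Eb melodic minor (ascending) is Gb.
A minor second (1 semitone) below Gb lands on the letter F, giving F.

F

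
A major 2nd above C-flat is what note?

Db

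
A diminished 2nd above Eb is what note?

Fbb

E up a major second is F#, so the target letter is F.
From Eb, a diminished second is 0 semitones up: Fbb.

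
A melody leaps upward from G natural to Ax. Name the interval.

doubly augmented second

Counting letters G–A gives a second.
G→A## = 4 semitones, 2 wider than the major second (2), so doubly augmented.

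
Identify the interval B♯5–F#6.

Counting letters B–C–D–E–F gives a fifth.
B#→F# = 6 semitones, 1 narrower than the perfect fifth (7), so diminished.

diminished fifth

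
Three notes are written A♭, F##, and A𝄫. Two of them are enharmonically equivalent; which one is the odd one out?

Ab

In 12-tone equal temperament, enharmonic equivalents share a pitch class. Ab is pitch class 8; F## is pitch class 7; Abb is pitch class 7.
F## and Abb share pitch class 7, while Ab is pitch class 8.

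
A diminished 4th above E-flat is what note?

Abb

A fourth above E lands on the letter A.
A diminished fourth spans 4 semitones, so Eb moves to pitch class 7. On the letter A that is Abb.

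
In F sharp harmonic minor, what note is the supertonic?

Degree 2 takes the letter 1 step above F, which is G.
In harmonic minor, degree 2 sits 2 semitones above the tonic. F# + 2 semitones is pitch class 8, spelled on G as G#.

G#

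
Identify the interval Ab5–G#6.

Counting letters A–B–C–D–E–F–G gives a seventh.
Ab→G# = 12 semitones, 1 wider than the major seventh (11), so augmented.

augmented seventh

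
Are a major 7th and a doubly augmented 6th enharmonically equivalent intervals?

Yes

A major seventh spans 11 semitones; a doubly augmented sixth spans 11.
They are enharmonically equivalent.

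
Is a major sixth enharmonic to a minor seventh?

A major sixth spans 9 semitones; a minor seventh spans 10.
The spans differ, so they are not enharmonic equivalents.

No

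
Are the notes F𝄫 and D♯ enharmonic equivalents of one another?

Fbb is pitch class 3; D# is pitch class 3.
All spellings map to pitch class 3, so they are enharmonically equivalent.

Yes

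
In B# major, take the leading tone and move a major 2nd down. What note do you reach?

The leading tone of B# major is A##.
A major second (2 semitones) below A## lands on the letter G, giving G##.

G##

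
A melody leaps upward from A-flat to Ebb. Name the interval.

Counting letters A–B–C–D–E gives a fifth.
Ab→Ebb = 6 semitones, 1 narrower than the perfect fifth (7), so diminished.

diminished fifth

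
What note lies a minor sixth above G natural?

Eb

A sixth above G lands on the letter E.
A minor sixth spans 8 semitones, so G moves to pitch class 3. On the letter E that is Eb.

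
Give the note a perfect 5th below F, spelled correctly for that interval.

F down a perfect fifth is Bb, so the target letter is B.
From F, a perfect fifth is 7 semitones down: Bb.

Bb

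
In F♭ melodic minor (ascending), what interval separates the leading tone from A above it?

The leading tone of Fb melodic minor (ascending) is Eb.
Eb up to A: letters E→A make it a fourth; 6 semitones makes it augmented.

augmented fourth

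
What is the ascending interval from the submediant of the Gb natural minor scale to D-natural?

augmented seventh

The submediant of Gb natural minor is Ebb.
Ebb up to D: letters E→D make it a seventh; 12 semitones makes it augmented.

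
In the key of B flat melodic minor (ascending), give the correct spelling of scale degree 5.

The Bb melodic minor (ascending) scale runs Bb C Db Eb F G A.
Degree 5 is F.

F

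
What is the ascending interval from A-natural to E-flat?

diminished fifth

Counting letters A–B–C–D–E gives a fifth.
A→Eb = 6 semitones, 1 narrower than the perfect fifth (7), so diminished.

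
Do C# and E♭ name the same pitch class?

No

Two spellings are enharmonically equivalent only if they share a pitch class.
Here C# → 1, Eb → 3; 1 ≠ 3, so they are not.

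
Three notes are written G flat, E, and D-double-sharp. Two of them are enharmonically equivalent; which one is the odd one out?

Gb

In 12-tone equal temperament, enharmonic equivalents share a pitch class. Gb is pitch class 6; E is pitch class 4; D## is pitch class 4.
E and D## share pitch class 4, while Gb is pitch class 6.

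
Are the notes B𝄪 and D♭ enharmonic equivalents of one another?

Yes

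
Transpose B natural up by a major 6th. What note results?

G#

B up a major sixth is G#, so the target letter is G.
From B, a major sixth is 9 semitones up: G#.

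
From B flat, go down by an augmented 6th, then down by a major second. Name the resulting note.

An augmented sixth down from Bb is Dbb (letter D, 10 semitones down).
A major second down from Dbb is Cbb (letter C, 2 semitones down).

Cbb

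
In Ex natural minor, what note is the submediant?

C##

Degree 6 takes the letter 5 steps above E, which is C.
In natural minor, degree 6 sits 8 semitones above the tonic. E## + 8 semitones is pitch class 2, spelled on C as C##.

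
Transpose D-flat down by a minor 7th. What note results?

A seventh below D lands on the letter E.
A minor seventh spans 10 semitones, so Db moves to pitch class 3. On the letter E that is Eb.

Eb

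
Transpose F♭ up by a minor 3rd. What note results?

A third above F lands on the letter A.
A minor third spans 3 semitones, so Fb moves to pitch class 7. On the letter A that is Abb.

Abb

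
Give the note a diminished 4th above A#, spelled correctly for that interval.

A fourth above A lands on the letter D.
A diminished fourth spans 4 semitones, so A# moves to pitch class 2. On the letter D that is D.

D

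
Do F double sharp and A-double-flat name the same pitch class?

Yes

F## is pitch class 7; Abb is pitch class 7.
All spellings map to pitch class 7, so they are enharmonically equivalent.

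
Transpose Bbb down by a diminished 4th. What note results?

F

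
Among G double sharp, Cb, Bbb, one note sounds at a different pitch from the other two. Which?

Cb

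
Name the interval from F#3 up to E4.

Counting letters F–G–A–B–C–D–E gives a seventh.
F#→E = 10 semitones, 1 narrower than the major seventh (11), so minor.

minor seventh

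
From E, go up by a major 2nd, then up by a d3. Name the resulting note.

A major second up from E is F# (letter F, 2 semitones up).
A diminished third up from F# is Ab (letter A, 2 semitones up).

Ab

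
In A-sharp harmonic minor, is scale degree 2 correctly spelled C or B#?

Each scale degree takes a distinct letter name. Degree 2 of a scale on A must use the letter B.
B# and C are enharmonically the same pitch, but only B# uses the letter B, so it is the correct spelling here.

B#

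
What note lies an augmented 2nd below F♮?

Ebb

A second below F lands on the letter E.
An augmented second spans 3 semitones, so F moves to pitch class 2. On the letter E that is Ebb.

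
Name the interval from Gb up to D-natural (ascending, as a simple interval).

augmented fifth

Counting letters G–A–B–C–D gives a fifth.
Gb→D = 8 semitones, 1 wider than the perfect fifth (7), so augmented.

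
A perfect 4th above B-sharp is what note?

B up a perfect fourth is E, so the target letter is E.
From B#, a perfect fourth is 5 semitones up: E#.

E#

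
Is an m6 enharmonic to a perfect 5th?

A minor sixth spans 8 semitones; a perfect fifth spans 7.
The spans differ, so they are not enharmonic equivalents.

No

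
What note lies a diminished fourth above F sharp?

A fourth above F lands on the letter B.
A diminished fourth spans 4 semitones, so F# moves to pitch class 10. On the letter B that is Bb.

Bb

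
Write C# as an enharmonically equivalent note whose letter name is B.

B##

C# is pitch class 1. The letter B alone is pitch class 11.
To reach pitch class 1 from B requires an offset of +2 semitones, i.e. double sharp: B##.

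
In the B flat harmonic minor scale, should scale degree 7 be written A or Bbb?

Each scale degree takes a distinct letter name. Degree 7 of a scale on B must use the letter A.
A and Bbb are enharmonically the same pitch, but only A uses the letter A, so it is the correct spelling here.

A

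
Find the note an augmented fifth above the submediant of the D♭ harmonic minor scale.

F

The submediant of Db harmonic minor is Bbb.
An augmented fifth (8 semitones) above Bbb lands on the letter F, giving F.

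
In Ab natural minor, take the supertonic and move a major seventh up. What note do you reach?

A

The supertonic of Ab natural minor is Bb.
A major seventh (11 semitones) above Bb lands on the letter A, giving A.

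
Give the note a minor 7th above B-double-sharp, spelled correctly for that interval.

A seventh above B lands on the letter A.
A minor seventh spans 10 semitones, so B## moves to pitch class 11. On the letter A that is A##.

A##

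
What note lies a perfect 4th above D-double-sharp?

A fourth above D lands on the letter G.
A perfect fourth spans 5 semitones, so D## moves to pitch class 9. On the letter G that is G##.

G##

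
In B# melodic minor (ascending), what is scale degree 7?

A##

The B# melodic minor (ascending) scale runs B# C## D# E# F## G## A##.
Degree 7 is A##.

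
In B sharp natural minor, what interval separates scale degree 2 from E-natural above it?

diminished third

Scale degree 2 of B# natural minor is C##.
C## up to E: letters C→E make it a third; 2 semitones makes it diminished.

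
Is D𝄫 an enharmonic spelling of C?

Dbb = pitch class 0 and C = pitch class 0 — the same pitch class, so they are enharmonic equivalents.

Yes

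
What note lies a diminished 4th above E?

E up a perfect fourth is A, so the target letter is A.
From E, a diminished fourth is 4 semitones up: Ab.

Ab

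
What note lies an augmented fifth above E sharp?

A fifth above E lands on the letter B.
An augmented fifth spans 8 semitones, so E# moves to pitch class 1. On the letter B that is B##.

B##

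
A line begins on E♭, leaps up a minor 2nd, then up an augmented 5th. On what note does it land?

C

A minor second up from Eb is Fb (letter F, 1 semitone up).
An augmented fifth up from Fb is C (letter C, 8 semitones up).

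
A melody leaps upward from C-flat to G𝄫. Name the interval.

Counting letters C–D–E–F–G gives a fifth.
Cb→Gbb = 6 semitones, 1 narrower than the perfect fifth (7), so diminished.

diminished fifth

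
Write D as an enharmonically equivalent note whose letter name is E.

D is pitch class 2. The letter E alone is pitch class 4.
To reach pitch class 2 from E requires an offset of -2 semitones, i.e. double flat: Ebb.

Ebb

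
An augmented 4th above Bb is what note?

B up a perfect fourth is E, so the target letter is E.
From Bb, an augmented fourth is 6 semitones up: E.

E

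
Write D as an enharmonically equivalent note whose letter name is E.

Ebb

D is pitch class 2. The letter E alone is pitch class 4.
To reach pitch class 2 from E requires an offset of -2 semitones, i.e. double flat: Ebb.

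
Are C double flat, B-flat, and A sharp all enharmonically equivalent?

Yes

Cbb = pitch class 10 and Bb = pitch class 10 and A# = pitch class 10 — the same pitch class, so they are enharmonic equivalents.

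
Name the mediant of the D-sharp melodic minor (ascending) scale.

F#

Degree 3 takes the letter 2 steps above D, which is F.
In melodic minor (ascending), degree 3 sits 3 semitones above the tonic. D# + 3 semitones is pitch class 6, spelled on F as F#.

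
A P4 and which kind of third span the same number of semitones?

A perfect fourth spans 5 semitones.
A third spanning 5 semitones is augmented (the major third is 4).

augmented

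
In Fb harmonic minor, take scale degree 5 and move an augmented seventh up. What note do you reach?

B

Scale degree 5 of Fb harmonic minor is Cb.
An augmented seventh (12 semitones) above Cb lands on the letter B, giving B.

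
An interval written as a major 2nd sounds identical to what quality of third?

A major second spans 2 semitones.
A third spanning 2 semitones is diminished (the major third is 4).

diminished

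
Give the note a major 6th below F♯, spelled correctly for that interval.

A sixth below F lands on the letter A.
A major sixth spans 9 semitones, so F# moves to pitch class 9. On the letter A that is A.

A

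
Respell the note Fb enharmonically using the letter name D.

Fb is pitch class 4. The letter D alone is pitch class 2.
To reach pitch class 4 from D requires an offset of +2 semitones, i.e. double sharp: D##.

D##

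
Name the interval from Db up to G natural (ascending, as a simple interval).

augmented fourth

Counting letters D–E–F–G gives a fourth.
Db→G = 6 semitones, 1 wider than the perfect fourth (5), so augmented.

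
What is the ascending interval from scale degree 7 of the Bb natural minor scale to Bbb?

Scale degree 7 of Bb natural minor is Ab.
Ab up to Bbb: letters A→B make it a second; 1 semitone makes it minor.

minor second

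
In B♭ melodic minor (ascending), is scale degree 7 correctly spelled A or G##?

A

Each scale degree takes a distinct letter name. Degree 7 of a scale on B must use the letter A.
A and G## are enharmonically the same pitch, but only A uses the letter A, so it is the correct spelling here.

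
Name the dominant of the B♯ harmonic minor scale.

F##

The B# harmonic minor scale runs B# C## D# E# F## G# A##.
Degree 5 is F##.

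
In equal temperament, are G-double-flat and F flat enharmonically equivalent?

No

Gbb is pitch class 5; Fb is pitch class 4.
The pitch classes differ (5 vs. 4), so they are not enharmonic equivalents.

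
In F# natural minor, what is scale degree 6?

D

Degree 6 takes the letter 5 steps above F, which is D.
In natural minor, degree 6 sits 8 semitones above the tonic. F# + 8 semitones is pitch class 2, spelled on D as D.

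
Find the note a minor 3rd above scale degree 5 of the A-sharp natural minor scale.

G#

Scale degree 5 of A# natural minor is E#.
A minor third (3 semitones) above E# lands on the letter G, giving G#.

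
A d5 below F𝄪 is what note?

B##

A fifth below F lands on the letter B.
A diminished fifth spans 6 semitones, so F## moves to pitch class 1. On the letter B that is B##.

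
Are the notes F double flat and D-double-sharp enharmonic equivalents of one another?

No

Fbb is pitch class 3; D## is pitch class 4.
The pitch classes differ (3 vs. 4), so they are not enharmonic equivalents.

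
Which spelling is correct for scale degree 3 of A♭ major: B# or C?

C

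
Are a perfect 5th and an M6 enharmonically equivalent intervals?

No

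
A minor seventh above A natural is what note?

A up a major seventh is G#, so the target letter is G.
From A, a minor seventh is 10 semitones up: G.

G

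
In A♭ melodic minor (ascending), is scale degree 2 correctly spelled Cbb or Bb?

Bb

Each scale degree takes a distinct letter name. Degree 2 of a scale on A must use the letter B.
Bb and Cbb are enharmonically the same pitch, but only Bb uses the letter B, so it is the correct spelling here.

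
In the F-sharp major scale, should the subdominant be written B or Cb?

Each scale degree takes a distinct letter name. Degree 4 of a scale on F must use the letter B.
B and Cb are enharmonically the same pitch, but only B uses the letter B, so it is the correct spelling here.

B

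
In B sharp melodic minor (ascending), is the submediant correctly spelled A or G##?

Each scale degree takes a distinct letter name. Degree 6 of a scale on B must use the letter G.
G## and A are enharmonically the same pitch, but only G## uses the letter G, so it is the correct spelling here.

G##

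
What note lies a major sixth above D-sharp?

B#

D up a major sixth is B, so the target letter is B.
From D#, a major sixth is 9 semitones up: B#.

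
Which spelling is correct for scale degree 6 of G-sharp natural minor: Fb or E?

Each scale degree takes a distinct letter name. Degree 6 of a scale on G must use the letter E.
E and Fb are enharmonically the same pitch, but only E uses the letter E, so it is the correct spelling here.

E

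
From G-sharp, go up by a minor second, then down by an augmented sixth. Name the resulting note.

Cb

A minor second up from G# is A (letter A, 1 semitone up).
An augmented sixth down from A is Cb (letter C, 10 semitones down).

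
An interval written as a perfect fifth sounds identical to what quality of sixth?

diminished

A perfect fifth spans 7 semitones.
A sixth spanning 7 semitones is diminished (the major sixth is 9).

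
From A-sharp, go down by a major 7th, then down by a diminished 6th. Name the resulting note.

A major seventh down from A# is B (letter B, 11 semitones down).
A diminished sixth down from B is D## (letter D, 7 semitones down).

D##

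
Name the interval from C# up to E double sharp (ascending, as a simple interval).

augmented third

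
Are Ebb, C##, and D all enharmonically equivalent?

Ebb = pitch class 2 and C## = pitch class 2 and D = pitch class 2 — the same pitch class, so they are enharmonic equivalents.

Yes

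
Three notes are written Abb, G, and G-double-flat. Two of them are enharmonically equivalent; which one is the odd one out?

Gbb

In 12-tone equal temperament, enharmonic equivalents share a pitch class. Abb is pitch class 7; G is pitch class 7; Gbb is pitch class 5.
Abb and G share pitch class 7, while Gbb is pitch class 5.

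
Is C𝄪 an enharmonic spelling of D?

C## is pitch class 2; D is pitch class 2.
All spellings map to pitch class 2, so they are enharmonically equivalent.

Yes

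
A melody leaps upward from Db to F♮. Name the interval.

major third

Counting letters D–E–F gives a third.
Db→F = 4 semitones, exactly the major third.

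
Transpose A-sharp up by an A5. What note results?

E##

A up a perfect fifth is E, so the target letter is E.
From A#, an augmented fifth is 8 semitones up: E##.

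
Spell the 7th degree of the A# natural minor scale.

G#

Degree 7 takes the letter 6 steps above A, which is G.
In natural minor, degree 7 sits 10 semitones above the tonic. A# + 10 semitones is pitch class 8, spelled on G as G#.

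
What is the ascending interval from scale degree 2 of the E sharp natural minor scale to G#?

minor second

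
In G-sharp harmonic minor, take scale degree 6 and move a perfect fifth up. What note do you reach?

Scale degree 6 of G# harmonic minor is E.
A perfect fifth (7 semitones) above E lands on the letter B, giving B.

B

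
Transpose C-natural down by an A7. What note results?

Dbb

C down a major seventh is Db, so the target letter is D.
From C, an augmented seventh is 12 semitones down: Dbb.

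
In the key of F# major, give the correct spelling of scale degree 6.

The F# major scale runs F# G# A# B C# D# E#.
Degree 6 is D#.

D#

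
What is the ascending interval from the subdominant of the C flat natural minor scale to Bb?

The subdominant of Cb natural minor is Fb.
Fb up to Bb: letters F→B make it a fourth; 6 semitones makes it augmented.

augmented fourth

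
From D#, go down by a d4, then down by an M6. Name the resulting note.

C##

A diminished fourth down from D# is A## (letter A, 4 semitones down).
A major sixth down from A## is C## (letter C, 9 semitones down).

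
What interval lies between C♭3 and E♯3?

doubly augmented third

Counting letters C–D–E gives a third.
Cb→E# = 6 semitones, 2 wider than the major third (4), so doubly augmented.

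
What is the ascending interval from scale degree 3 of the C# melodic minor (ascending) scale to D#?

major seventh

Scale degree 3 of C# melodic minor (ascending) is E.
E up to D#: letters E→D make it a seventh; 11 semitones makes it major.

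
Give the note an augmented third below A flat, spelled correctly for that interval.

A third below A lands on the letter F.
An augmented third spans 5 semitones, so Ab moves to pitch class 3. On the letter F that is Fbb.

Fbb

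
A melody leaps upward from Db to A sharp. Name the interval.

doubly augmented fifth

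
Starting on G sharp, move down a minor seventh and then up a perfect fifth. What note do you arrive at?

A minor seventh down from G# is A# (letter A, 10 semitones down).
A perfect fifth up from A# is E# (letter E, 7 semitones up).

E#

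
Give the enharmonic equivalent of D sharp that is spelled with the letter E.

Eb

Plain E sits 1 semitone above D#, so on the letter E the same pitch needs a flat: Eb.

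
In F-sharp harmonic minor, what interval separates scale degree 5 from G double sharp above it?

augmented fifth

Scale degree 5 of F# harmonic minor is C#.
C# up to G##: letters C→G make it a fifth; 8 semitones makes it augmented.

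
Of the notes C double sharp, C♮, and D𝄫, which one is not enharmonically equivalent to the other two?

C##

In 12-tone equal temperament, enharmonic equivalents share a pitch class. C## is pitch class 2; C is pitch class 0; Dbb is pitch class 0.
C and Dbb share pitch class 0, while C## is pitch class 2.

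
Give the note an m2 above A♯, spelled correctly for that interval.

A second above A lands on the letter B.
A minor second spans 1 semitone, so A# moves to pitch class 11. On the letter B that is B.

B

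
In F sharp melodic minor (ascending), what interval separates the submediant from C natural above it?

The submediant of F# melodic minor (ascending) is D#.
D# up to C: letters D→C make it a seventh; 9 semitones makes it diminished.

diminished seventh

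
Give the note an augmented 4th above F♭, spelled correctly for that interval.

Bb

A fourth above F lands on the letter B.
An augmented fourth spans 6 semitones, so Fb moves to pitch class 10. On the letter B that is Bb.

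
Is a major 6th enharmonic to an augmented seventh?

No

A major sixth spans 9 semitones; an augmented seventh spans 12.
The spans differ, so they are not enharmonic equivalents.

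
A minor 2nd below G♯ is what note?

F##

G down a major second is F, so the target letter is F.
From G#, a minor second is 1 semitone down: F##.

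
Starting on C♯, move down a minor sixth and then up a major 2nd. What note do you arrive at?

F##

A minor sixth down from C# is E# (letter E, 8 semitones down).
A major second up from E# is F## (letter F, 2 semitones up).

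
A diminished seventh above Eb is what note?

E up a major seventh is D#, so the target letter is D.
From Eb, a diminished seventh is 9 semitones up: Dbb.

Dbb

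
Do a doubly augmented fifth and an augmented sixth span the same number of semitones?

A doubly augmented fifth spans 9 semitones; an augmented sixth spans 10.
The spans differ, so they are not enharmonic equivalents.

No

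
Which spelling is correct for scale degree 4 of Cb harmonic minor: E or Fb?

Fb

Each scale degree takes a distinct letter name. Degree 4 of a scale on C must use the letter F.
Fb and E are enharmonically the same pitch, but only Fb uses the letter F, so it is the correct spelling here.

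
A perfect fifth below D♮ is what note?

G

D down a perfect fifth is G, so the target letter is G.
From D, a perfect fifth is 7 semitones down: G.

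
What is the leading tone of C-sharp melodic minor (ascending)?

B#

Degree 7 takes the letter 6 steps above C, which is B.
In melodic minor (ascending), degree 7 sits 11 semitones above the tonic. C# + 11 semitones is pitch class 0, spelled on B as B#.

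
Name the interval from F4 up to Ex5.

doubly augmented seventh

Counting letters F–G–A–B–C–D–E gives a seventh.
F→E## = 13 semitones, 2 wider than the major seventh (11), so doubly augmented.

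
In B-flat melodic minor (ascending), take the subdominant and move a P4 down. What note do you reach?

Bb

The subdominant of Bb melodic minor (ascending) is Eb.
A perfect fourth (5 semitones) below Eb lands on the letter B, giving Bb.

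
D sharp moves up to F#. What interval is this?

Counting letters D–E–F gives a third.
D#→F# = 3 semitones, 1 narrower than the major third (4), so minor.

minor third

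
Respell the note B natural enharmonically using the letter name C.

Plain C sits 1 semitone above B, so on the letter C the same pitch needs a flat: Cb.

Cb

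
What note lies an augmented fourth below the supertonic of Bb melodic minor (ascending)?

Gb

The supertonic of Bb melodic minor (ascending) is C.
An augmented fourth (6 semitones) below C lands on the letter G, giving Gb.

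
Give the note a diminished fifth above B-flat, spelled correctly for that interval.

Fb

B up a perfect fifth is F#, so the target letter is F.
From Bb, a diminished fifth is 6 semitones up: Fb.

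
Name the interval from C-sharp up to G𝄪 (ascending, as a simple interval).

augmented fifth

Counting letters C–D–E–F–G gives a fifth.
C#→G## = 8 semitones, 1 wider than the perfect fifth (7), so augmented.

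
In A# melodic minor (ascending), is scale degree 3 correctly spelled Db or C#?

C#

Each scale degree takes a distinct letter name. Degree 3 of a scale on A must use the letter C.
C# and Db are enharmonically the same pitch, but only C# uses the letter C, so it is the correct spelling here.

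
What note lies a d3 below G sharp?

E##

A third below G lands on the letter E.
A diminished third spans 2 semitones, so G# moves to pitch class 6. On the letter E that is E##.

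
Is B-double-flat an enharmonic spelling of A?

Yes

Bbb = pitch class 9 and A = pitch class 9 — the same pitch class, so they are enharmonic equivalents.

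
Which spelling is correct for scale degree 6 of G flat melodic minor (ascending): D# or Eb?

Each scale degree takes a distinct letter name. Degree 6 of a scale on G must use the letter E.
Eb and D# are enharmonically the same pitch, but only Eb uses the letter E, so it is the correct spelling here.

Eb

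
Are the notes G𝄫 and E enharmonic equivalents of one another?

No

Two spellings are enharmonically equivalent only if they share a pitch class.
Here Gbb → 5, E → 4; 4 ≠ 5, so they are not.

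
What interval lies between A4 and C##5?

The letter names run A→C, a span of 2 letter steps, so the interval is some kind of third.
A to C## is 5 semitones. A major third is 4, so 5 makes it augmented.

augmented third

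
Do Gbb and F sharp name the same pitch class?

No

Gbb is pitch class 5; F# is pitch class 6.
The pitch classes differ (5 vs. 6), so they are not enharmonic equivalents.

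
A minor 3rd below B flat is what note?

B down a major third is G, so the target letter is G.
From Bb, a minor third is 3 semitones down: G.

G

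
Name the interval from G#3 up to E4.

minor sixth

Counting letters G–A–B–C–D–E gives a sixth.
G#→E = 8 semitones, 1 narrower than the major sixth (9), so minor.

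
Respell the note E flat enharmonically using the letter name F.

Fbb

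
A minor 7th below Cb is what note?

Db

A seventh below C lands on the letter D.
A minor seventh spans 10 semitones, so Cb moves to pitch class 1. On the letter D that is Db.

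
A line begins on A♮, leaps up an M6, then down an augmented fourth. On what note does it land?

C

A major sixth up from A is F# (letter F, 9 semitones up).
An augmented fourth down from F# is C (letter C, 6 semitones down).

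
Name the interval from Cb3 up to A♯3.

Counting letters C–D–E–F–G–A gives a sixth.
Cb→A# = 11 semitones, 2 wider than the major sixth (9), so doubly augmented.

doubly augmented sixth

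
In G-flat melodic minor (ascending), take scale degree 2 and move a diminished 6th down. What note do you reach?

Scale degree 2 of Gb melodic minor (ascending) is Ab.
A diminished sixth (7 semitones) below Ab lands on the letter C, giving C#.

C#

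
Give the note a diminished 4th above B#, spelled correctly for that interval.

E

B up a perfect fourth is E, so the target letter is E.
From B#, a diminished fourth is 4 semitones up: E.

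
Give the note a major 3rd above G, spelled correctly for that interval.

B

A third above G lands on the letter B.
A major third spans 4 semitones, so G moves to pitch class 11. On the letter B that is B.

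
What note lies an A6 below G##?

B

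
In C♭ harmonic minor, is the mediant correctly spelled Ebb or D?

Ebb

Each scale degree takes a distinct letter name. Degree 3 of a scale on C must use the letter E.
Ebb and D are enharmonically the same pitch, but only Ebb uses the letter E, so it is the correct spelling here.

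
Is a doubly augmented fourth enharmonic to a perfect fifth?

A doubly augmented fourth spans 7 semitones; a perfect fifth spans 7.
They are enharmonically equivalent.

Yes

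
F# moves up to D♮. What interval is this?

Counting letters F–G–A–B–C–D gives a sixth.
F#→D = 8 semitones, 1 narrower than the major sixth (9), so minor.

minor sixth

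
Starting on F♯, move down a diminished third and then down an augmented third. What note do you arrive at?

B

A diminished third down from F# is D## (letter D, 2 semitones down).
An augmented third down from D## is B (letter B, 5 semitones down).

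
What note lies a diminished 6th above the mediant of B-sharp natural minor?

Bb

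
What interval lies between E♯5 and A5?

diminished fourth

Counting letters E–F–G–A gives a fourth.
E#→A = 4 semitones, 1 narrower than the perfect fourth (5), so diminished.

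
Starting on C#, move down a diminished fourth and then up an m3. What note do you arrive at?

A diminished fourth down from C# is G## (letter G, 4 semitones down).
A minor third up from G## is B# (letter B, 3 semitones up).

B#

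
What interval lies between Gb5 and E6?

augmented sixth

Counting letters G–A–B–C–D–E gives a sixth.
Gb→E = 10 semitones, 1 wider than the major sixth (9), so augmented.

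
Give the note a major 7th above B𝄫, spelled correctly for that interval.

Ab

A seventh above B lands on the letter A.
A major seventh spans 11 semitones, so Bbb moves to pitch class 8. On the letter A that is Ab.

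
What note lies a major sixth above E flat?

A sixth above E lands on the letter C.
A major sixth spans 9 semitones, so Eb moves to pitch class 0. On the letter C that is C.

C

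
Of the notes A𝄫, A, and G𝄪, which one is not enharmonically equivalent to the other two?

In 12-tone equal temperament, enharmonic equivalents share a pitch class. Abb is pitch class 7; A is pitch class 9; G## is pitch class 9.
A and G## share pitch class 9, while Abb is pitch class 7.

Abb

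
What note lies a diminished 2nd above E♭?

A second above E lands on the letter F.
A diminished second spans 0 semitones, so Eb moves to pitch class 3. On the letter F that is Fbb.

Fbb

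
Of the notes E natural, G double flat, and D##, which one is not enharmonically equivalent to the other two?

Gbb

In 12-tone equal temperament, enharmonic equivalents share a pitch class. E is pitch class 4; Gbb is pitch class 5; D## is pitch class 4.
E and D## share pitch class 4, while Gbb is pitch class 5.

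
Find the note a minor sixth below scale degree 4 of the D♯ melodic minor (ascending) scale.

B#

Scale degree 4 of D# melodic minor (ascending) is G#.
A minor sixth (8 semitones) below G# lands on the letter B, giving B#.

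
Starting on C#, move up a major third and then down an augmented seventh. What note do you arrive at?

A major third up from C# is E# (letter E, 4 semitones up).
An augmented seventh down from E# is F (letter F, 12 semitones down).

F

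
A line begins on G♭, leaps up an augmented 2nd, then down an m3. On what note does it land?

F#

An augmented second up from Gb is A (letter A, 3 semitones up).
A minor third down from A is F# (letter F, 3 semitones down).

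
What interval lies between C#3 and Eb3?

The letter names run C→E, a span of 2 letter steps, so the interval is some kind of third.
C# to Eb is 2 semitones. A major third is 4, so 2 makes it diminished.

diminished third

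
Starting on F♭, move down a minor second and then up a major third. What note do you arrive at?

A minor second down from Fb is Eb (letter E, 1 semitone down).
A major third up from Eb is G (letter G, 4 semitones up).

G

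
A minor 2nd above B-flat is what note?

A second above B lands on the letter C.
A minor second spans 1 semitone, so Bb moves to pitch class 11. On the letter C that is Cb.

Cb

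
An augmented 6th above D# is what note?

A sixth above D lands on the letter B.
An augmented sixth spans 10 semitones, so D# moves to pitch class 1. On the letter B that is B##.

B##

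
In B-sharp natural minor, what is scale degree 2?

Degree 2 takes the letter 1 step above B, which is C.
In natural minor, degree 2 sits 2 semitones above the tonic. B# + 2 semitones is pitch class 2, spelled on C as C##.

C##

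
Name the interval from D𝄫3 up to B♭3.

Counting letters D–E–F–G–A–B gives a sixth.
Dbb→Bb = 10 semitones, 1 wider than the major sixth (9), so augmented.

augmented sixth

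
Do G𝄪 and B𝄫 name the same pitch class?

Yes

G## = pitch class 9 and Bbb = pitch class 9 — the same pitch class, so they are enharmonic equivalents.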